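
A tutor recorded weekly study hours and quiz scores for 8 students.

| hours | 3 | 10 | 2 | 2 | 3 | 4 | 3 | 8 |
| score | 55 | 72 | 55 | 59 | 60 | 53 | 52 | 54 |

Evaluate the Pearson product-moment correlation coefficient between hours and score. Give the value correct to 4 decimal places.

n = 8, Σx = 35, Σy = 460, Σx² = 215, Σy² = 26744, Σxy = 2093
nΣxy − ΣxΣy = 16744 − 16100 = 644
nΣx² − (Σx)² = 1720 − 1225 = 495; nΣy² − (Σy)² = 213952 − 211600 = 2352
r = 644 / √(495 × 2352) = 644 / 1078.9995 ≈ 0.5968

0.5968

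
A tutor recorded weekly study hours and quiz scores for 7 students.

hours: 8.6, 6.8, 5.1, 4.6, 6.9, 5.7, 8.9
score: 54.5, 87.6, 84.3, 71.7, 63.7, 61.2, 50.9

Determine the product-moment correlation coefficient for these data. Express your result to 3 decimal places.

n = 7, Σx = 46.6, Σy = 473.9, Σx² = 326.68, Σy² = 33285.33, Σxy = 3065.51
nΣxy − ΣxΣy = 21458.57 − 22083.74 = -625.17
nΣx² − (Σx)² = 2286.76 − 2171.56 = 115.2; nΣy² − (Σy)² = 232997.31 − 224581.21 = 8416.1
r = -625.17 / √(115.2 × 8416.1) = -625.17 / 984.6495 ≈ -0.635

-0.635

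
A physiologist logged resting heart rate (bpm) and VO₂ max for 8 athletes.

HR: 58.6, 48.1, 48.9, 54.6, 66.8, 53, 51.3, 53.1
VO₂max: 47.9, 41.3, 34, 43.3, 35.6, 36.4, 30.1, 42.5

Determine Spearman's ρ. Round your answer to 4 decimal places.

0.4286

Rank HR: 7, 1, 2, 6, 8, 4, 3, 5
Rank VO₂max: 8, 5, 2, 7, 3, 4, 1, 6
d = rank(HR) − rank(VO₂max): -1, -4, 0, -1, 5, 0, 2, -1; Σd² = 48
ρ = 1 − 6Σd² / [n(n²−1)] = 1 − 6×48 / (8×63) = 1 − 288/504 ≈ 0.4286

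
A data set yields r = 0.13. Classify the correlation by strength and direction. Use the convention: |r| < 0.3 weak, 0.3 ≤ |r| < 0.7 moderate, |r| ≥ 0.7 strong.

weak positive

r = 0.13 > 0 so the relationship is positive.
|r| = 0.13, which falls in the weak range.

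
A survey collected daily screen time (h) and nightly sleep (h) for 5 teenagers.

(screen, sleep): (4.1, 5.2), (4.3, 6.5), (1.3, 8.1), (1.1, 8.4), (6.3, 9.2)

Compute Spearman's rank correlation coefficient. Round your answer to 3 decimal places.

0.100

Rank screen: 3, 4, 2, 1, 5
Rank sleep: 1, 2, 3, 4, 5
d = rank(screen) − rank(sleep): 2, 2, -1, -3, 0; Σd² = 18
ρ = 1 − 6Σd² / [n(n²−1)] = 1 − 6×18 / (5×24) = 1 − 108/120 ≈ 0.100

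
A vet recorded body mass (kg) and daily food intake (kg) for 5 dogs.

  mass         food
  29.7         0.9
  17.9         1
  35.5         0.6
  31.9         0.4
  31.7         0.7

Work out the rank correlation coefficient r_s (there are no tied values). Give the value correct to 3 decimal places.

Rank mass: 2, 1, 5, 4, 3
Rank food: 4, 5, 2, 1, 3
d = rank(mass) − rank(food): -2, -4, 3, 3, 0; Σd² = 38
ρ = 1 − 6Σd² / [n(n²−1)] = 1 − 6×38 / (5×24) = 1 − 228/120 ≈ -0.900

-0.900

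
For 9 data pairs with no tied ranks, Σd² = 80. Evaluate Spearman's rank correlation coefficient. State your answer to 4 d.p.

0.3333

ρ = 1 − 6Σd² / [n(n²−1)] = 1 − 6×80 / (9×80)
  = 1 − 480/720 = 1 − 0.66667 ≈ 0.3333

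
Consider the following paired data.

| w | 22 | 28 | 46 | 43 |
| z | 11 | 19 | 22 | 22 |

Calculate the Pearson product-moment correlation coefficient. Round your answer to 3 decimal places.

0.889

n = 4, Σw = 139, Σz = 74, Σw² = 5233, Σz² = 1450, Σwz = 2732
nΣwz − ΣwΣz = 10928 − 10286 = 642
nΣw² − (Σw)² = 20932 − 19321 = 1611; nΣz² − (Σz)² = 5800 − 5476 = 324
r = 642 / √(1611 × 324) = 642 / 722.4708 ≈ 0.889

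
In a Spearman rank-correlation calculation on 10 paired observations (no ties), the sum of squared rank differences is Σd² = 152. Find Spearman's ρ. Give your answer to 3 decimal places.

ρ = 1 − 6Σd² / [n(n²−1)] = 1 − 6×152 / (10×99)
  = 1 − 912/990 = 1 − 0.9212 ≈ 0.079

0.079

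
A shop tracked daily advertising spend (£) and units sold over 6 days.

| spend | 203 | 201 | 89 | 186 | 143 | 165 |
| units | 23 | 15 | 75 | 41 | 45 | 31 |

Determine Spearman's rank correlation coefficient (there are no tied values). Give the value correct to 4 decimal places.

Rank spend: 6, 5, 1, 4, 2, 3
Rank units: 2, 1, 6, 4, 5, 3
d = rank(spend) − rank(units): 4, 4, -5, 0, -3, 0; Σd² = 66
ρ = 1 − 6Σd² / [n(n²−1)] = 1 − 6×66 / (6×35) = 1 − 396/210 ≈ -0.8857

-0.8857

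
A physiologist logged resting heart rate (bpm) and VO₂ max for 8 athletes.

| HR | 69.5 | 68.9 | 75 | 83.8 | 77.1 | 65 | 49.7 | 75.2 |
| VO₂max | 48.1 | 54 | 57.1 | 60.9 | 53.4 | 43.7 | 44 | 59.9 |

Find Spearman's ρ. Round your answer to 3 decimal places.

Rank HR: 4, 3, 5, 8, 7, 2, 1, 6
Rank VO₂max: 3, 5, 6, 8, 4, 1, 2, 7
d = rank(HR) − rank(VO₂max): 1, -2, -1, 0, 3, 1, -1, -1; Σd² = 18
ρ = 1 − 6Σd² / [n(n²−1)] = 1 − 6×18 / (8×63) = 1 − 108/504 ≈ 0.786

0.786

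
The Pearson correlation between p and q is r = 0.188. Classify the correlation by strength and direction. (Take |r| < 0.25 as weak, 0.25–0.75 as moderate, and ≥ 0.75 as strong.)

weak positive

r = 0.188 > 0 so the relationship is positive.
|r| = 0.188, which falls in the weak range.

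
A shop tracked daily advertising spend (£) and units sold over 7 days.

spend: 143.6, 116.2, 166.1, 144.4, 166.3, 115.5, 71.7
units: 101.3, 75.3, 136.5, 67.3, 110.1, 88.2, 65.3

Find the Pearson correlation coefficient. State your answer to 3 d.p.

0.743

n = 7, Σx = 923.8, Σy = 644, Σx² = 128700.8, Σy² = 63258.66, Σxy = 88866.05
nΣxy − ΣxΣy = 622062.35 − 594927.2 = 27135.15
nΣx² − (Σx)² = 900905.6 − 853406.44 = 47499.16; nΣy² − (Σy)² = 442810.62 − 414736 = 28074.62
r = 27135.15 / √(47499.16 × 28074.62) = 27135.15 / 36517.4050 ≈ 0.743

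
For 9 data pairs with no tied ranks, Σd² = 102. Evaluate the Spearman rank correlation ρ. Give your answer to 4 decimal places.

0.1500

ρ = 1 − 6Σd² / [n(n²−1)] = 1 − 6×102 / (9×80)
  = 1 − 612/720 = 1 − 0.85000 ≈ 0.1500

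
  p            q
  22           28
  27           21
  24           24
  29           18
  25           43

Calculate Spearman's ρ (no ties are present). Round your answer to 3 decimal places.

Rank p: 1, 4, 2, 5, 3
Rank q: 4, 2, 3, 1, 5
d = rank(p) − rank(q): -3, 2, -1, 4, -2; Σd² = 34
ρ = 1 − 6Σd² / [n(n²−1)] = 1 − 6×34 / (5×24) = 1 − 204/120 ≈ -0.700

-0.700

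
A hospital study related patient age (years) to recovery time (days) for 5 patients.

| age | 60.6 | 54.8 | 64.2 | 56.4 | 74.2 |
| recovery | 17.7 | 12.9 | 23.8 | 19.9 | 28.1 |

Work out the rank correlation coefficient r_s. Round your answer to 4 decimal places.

Rank age: 3, 1, 4, 2, 5
Rank recovery: 2, 1, 4, 3, 5
d = rank(age) − rank(recovery): 1, 0, 0, -1, 0; Σd² = 2
ρ = 1 − 6Σd² / [n(n²−1)] = 1 − 6×2 / (5×24) = 1 − 12/120 ≈ 0.9000

0.9000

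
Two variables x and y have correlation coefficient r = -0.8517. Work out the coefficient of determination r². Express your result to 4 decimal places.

r² = (-0.8517)² = 0.7254

0.7254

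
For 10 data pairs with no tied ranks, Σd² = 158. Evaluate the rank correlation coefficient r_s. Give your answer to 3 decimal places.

0.042

ρ = 1 − 6Σd² / [n(n²−1)] = 1 − 6×158 / (10×99)
  = 1 − 948/990 = 1 − 0.9576 ≈ 0.042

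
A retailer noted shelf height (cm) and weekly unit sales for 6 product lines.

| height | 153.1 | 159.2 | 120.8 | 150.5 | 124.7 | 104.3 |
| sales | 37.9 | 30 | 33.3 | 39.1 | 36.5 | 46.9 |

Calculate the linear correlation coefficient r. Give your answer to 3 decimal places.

n = 6, Σx = 812.6, Σy = 223.7, Σx² = 112455.72, Σy² = 8505.97, Σxy = 29928.9
nΣxy − ΣxΣy = 179573.4 − 181778.62 = -2205.22
nΣx² − (Σx)² = 674734.32 − 660318.76 = 14415.56; nΣy² − (Σy)² = 51035.82 − 50041.69 = 994.13
r = -2205.22 / √(14415.56 × 994.13) = -2205.22 / 3785.6229 ≈ -0.583

-0.583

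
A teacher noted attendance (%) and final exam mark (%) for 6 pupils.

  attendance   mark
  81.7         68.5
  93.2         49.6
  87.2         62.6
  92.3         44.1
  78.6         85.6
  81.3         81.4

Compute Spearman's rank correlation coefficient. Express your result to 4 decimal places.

Rank attendance: 3, 6, 4, 5, 1, 2
Rank mark: 4, 2, 3, 1, 6, 5
d = rank(attendance) − rank(mark): -1, 4, 1, 4, -5, -3; Σd² = 68
ρ = 1 − 6Σd² / [n(n²−1)] = 1 − 6×68 / (6×35) = 1 − 408/210 ≈ -0.9429

-0.9429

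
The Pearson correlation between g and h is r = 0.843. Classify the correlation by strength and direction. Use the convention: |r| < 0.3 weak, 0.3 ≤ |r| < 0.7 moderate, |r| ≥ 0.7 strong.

strong positive

r = 0.843 > 0 so the relationship is positive.
|r| = 0.843, which falls in the strong range.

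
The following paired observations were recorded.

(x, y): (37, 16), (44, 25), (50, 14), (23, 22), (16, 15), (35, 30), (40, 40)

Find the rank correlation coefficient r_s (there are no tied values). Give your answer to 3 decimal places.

0.000

Rank x: 4, 6, 7, 2, 1, 3, 5
Rank y: 3, 5, 1, 4, 2, 6, 7
d = rank(x) − rank(y): 1, 1, 6, -2, -1, -3, -2; Σd² = 56
ρ = 1 − 6Σd² / [n(n²−1)] = 1 − 6×56 / (7×48) = 1 − 336/336 ≈ 0.000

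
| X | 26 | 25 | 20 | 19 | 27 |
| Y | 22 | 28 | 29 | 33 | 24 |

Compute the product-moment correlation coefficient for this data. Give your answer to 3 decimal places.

-0.878

n = 5, ΣX = 117, ΣY = 136, ΣX² = 2791, ΣY² = 3774, ΣXY = 3127
nΣXY − ΣXΣY = 15635 − 15912 = -277
nΣX² − (ΣX)² = 13955 − 13689 = 266; nΣY² − (ΣY)² = 18870 − 18496 = 374
r = -277 / √(266 × 374) = -277 / 315.4108 ≈ -0.878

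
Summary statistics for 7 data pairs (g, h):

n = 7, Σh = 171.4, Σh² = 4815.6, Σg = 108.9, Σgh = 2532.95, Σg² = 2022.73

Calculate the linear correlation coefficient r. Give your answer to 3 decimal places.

-0.296

r = (nΣgh − ΣgΣh) / √[(nΣg² − (Σg)²)(nΣh² − (Σh)²)]
Numerator: 7×2532.95 − 108.9×171.4 = -934.81
Denominator: √[(14159.11 − 11859.21)(33709.2 − 29377.96)] = √[2299.9 × 4331.24] = 3156.1716
r = -934.81 / 3156.1716 ≈ -0.296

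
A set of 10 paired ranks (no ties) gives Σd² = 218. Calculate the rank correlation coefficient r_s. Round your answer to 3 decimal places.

ρ = 1 − 6Σd² / [n(n²−1)] = 1 − 6×218 / (10×99)
  = 1 − 1308/990 = 1 − 1.3212 ≈ -0.321

-0.321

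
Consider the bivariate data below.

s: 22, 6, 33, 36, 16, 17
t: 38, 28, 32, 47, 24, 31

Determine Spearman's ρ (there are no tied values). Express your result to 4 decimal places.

Rank s: 4, 1, 5, 6, 2, 3
Rank t: 5, 2, 4, 6, 1, 3
d = rank(s) − rank(t): -1, -1, 1, 0, 1, 0; Σd² = 4
ρ = 1 − 6Σd² / [n(n²−1)] = 1 − 6×4 / (6×35) = 1 − 24/210 ≈ 0.8857

0.8857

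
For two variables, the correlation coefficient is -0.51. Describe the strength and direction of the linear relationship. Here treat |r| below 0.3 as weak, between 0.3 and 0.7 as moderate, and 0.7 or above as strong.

moderate negative

r = -0.51 < 0 so the relationship is negative.
|r| = 0.51, which falls in the moderate range.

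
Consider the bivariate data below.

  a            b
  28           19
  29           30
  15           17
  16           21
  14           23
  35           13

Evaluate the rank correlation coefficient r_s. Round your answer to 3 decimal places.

-0.257

Rank a: 4, 5, 2, 3, 1, 6
Rank b: 3, 6, 2, 4, 5, 1
d = rank(a) − rank(b): 1, -1, 0, -1, -4, 5; Σd² = 44
ρ = 1 − 6Σd² / [n(n²−1)] = 1 − 6×44 / (6×35) = 1 − 264/210 ≈ -0.257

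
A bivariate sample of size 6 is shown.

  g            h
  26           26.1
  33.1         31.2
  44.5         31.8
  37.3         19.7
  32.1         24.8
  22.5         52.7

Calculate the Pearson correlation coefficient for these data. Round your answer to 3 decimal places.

-0.502

n = 6, Σg = 195.5, Σh = 186.3, Σg² = 6679.81, Σh² = 6446.31, Σgh = 5843.06
nΣgh − ΣgΣh = 35058.36 − 36421.65 = -1363.29
nΣg² − (Σg)² = 40078.86 − 38220.25 = 1858.61; nΣh² − (Σh)² = 38677.86 − 34707.69 = 3970.17
r = -1363.29 / √(1858.61 × 3970.17) = -1363.29 / 2716.4311 ≈ -0.502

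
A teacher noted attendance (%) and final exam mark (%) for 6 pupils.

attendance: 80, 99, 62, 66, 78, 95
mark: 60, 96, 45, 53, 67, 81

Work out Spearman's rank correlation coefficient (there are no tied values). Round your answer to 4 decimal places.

0.9429

Rank attendance: 4, 6, 1, 2, 3, 5
Rank mark: 3, 6, 1, 2, 4, 5
d = rank(attendance) − rank(mark): 1, 0, 0, 0, -1, 0; Σd² = 2
ρ = 1 − 6Σd² / [n(n²−1)] = 1 − 6×2 / (6×35) = 1 − 12/210 ≈ 0.9429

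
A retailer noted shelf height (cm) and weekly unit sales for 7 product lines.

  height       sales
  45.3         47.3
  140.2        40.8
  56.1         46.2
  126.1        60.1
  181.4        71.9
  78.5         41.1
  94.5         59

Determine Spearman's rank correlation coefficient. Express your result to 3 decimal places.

0.321

Rank height: 1, 6, 2, 5, 7, 3, 4
Rank sales: 4, 1, 3, 6, 7, 2, 5
d = rank(height) − rank(sales): -3, 5, -1, -1, 0, 1, -1; Σd² = 38
ρ = 1 − 6Σd² / [n(n²−1)] = 1 − 6×38 / (7×48) = 1 − 228/336 ≈ 0.321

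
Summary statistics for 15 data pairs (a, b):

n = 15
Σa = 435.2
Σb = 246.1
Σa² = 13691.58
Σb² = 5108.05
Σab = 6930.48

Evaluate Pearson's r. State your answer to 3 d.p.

-0.196

r = (nΣab − ΣaΣb) / √[(nΣa² − (Σa)²)(nΣb² − (Σb)²)]
Numerator: 15×6930.48 − 435.2×246.1 = -3145.52
Denominator: √[(205373.7 − 189399.04)(76620.75 − 60565.21)] = √[15974.66 × 16055.54] = 16015.0489
r = -3145.52 / 16015.0489 ≈ -0.196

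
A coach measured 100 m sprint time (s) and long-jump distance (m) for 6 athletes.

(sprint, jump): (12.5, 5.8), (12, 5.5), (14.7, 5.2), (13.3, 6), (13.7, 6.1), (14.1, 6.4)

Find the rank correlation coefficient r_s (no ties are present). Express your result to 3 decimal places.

0.143

Rank sprint: 2, 1, 6, 3, 4, 5
Rank jump: 3, 2, 1, 4, 5, 6
d = rank(sprint) − rank(jump): -1, -1, 5, -1, -1, -1; Σd² = 30
ρ = 1 − 6Σd² / [n(n²−1)] = 1 − 6×30 / (6×35) = 1 − 180/210 ≈ 0.143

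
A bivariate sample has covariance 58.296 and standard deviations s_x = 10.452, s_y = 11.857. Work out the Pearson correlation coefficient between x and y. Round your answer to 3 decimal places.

r = Cov(x,y) / (s_x · s_y) = 58.296 / (10.452 × 11.857)
  = 58.296 / 123.9294 ≈ 0.470

0.470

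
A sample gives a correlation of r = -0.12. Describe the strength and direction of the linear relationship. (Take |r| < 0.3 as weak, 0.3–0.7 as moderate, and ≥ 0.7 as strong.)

weak negative

r = -0.12 < 0 so the relationship is negative.
|r| = 0.12, which falls in the weak range.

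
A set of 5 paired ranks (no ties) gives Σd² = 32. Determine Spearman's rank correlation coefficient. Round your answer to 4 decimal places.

ρ = 1 − 6Σd² / [n(n²−1)] = 1 − 6×32 / (5×24)
  = 1 − 192/120 = 1 − 1.60000 ≈ -0.6000

-0.6000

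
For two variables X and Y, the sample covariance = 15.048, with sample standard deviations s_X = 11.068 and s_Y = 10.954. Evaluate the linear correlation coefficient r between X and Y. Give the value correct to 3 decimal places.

r = Cov(X,Y) / (s_X · s_Y) = 15.048 / (11.068 × 10.954)
  = 15.048 / 121.2389 ≈ 0.124

0.124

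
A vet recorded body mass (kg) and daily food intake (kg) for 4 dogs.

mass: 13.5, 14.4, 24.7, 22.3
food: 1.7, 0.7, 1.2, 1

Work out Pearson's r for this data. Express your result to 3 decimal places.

n = 4, Σx = 74.9, Σy = 4.6, Σx² = 1496.99, Σy² = 5.82, Σxy = 84.97
nΣxy − ΣxΣy = 339.88 − 344.54 = -4.66
nΣx² − (Σx)² = 5987.96 − 5610.01 = 377.95; nΣy² − (Σy)² = 23.28 − 21.16 = 2.12
r = -4.66 / √(377.95 × 2.12) = -4.66 / 28.3064 ≈ -0.165

-0.165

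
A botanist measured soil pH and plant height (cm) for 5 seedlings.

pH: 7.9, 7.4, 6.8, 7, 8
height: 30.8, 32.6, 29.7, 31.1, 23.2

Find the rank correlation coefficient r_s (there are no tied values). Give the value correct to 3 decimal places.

Rank pH: 4, 3, 1, 2, 5
Rank height: 3, 5, 2, 4, 1
d = rank(pH) − rank(height): 1, -2, -1, -2, 4; Σd² = 26
ρ = 1 − 6Σd² / [n(n²−1)] = 1 − 6×26 / (5×24) = 1 − 156/120 ≈ -0.300

-0.300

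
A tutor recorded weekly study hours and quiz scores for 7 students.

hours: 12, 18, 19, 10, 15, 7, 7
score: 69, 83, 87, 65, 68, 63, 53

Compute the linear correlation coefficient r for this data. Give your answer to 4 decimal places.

n = 7, Σx = 88, Σy = 488, Σx² = 1252, Σy² = 34846, Σxy = 6457
nΣxy − ΣxΣy = 45199 − 42944 = 2255
nΣx² − (Σx)² = 8764 − 7744 = 1020; nΣy² − (Σy)² = 243922 − 238144 = 5778
r = 2255 / √(1020 × 5778) = 2255 / 2427.6655 ≈ 0.9289

0.9289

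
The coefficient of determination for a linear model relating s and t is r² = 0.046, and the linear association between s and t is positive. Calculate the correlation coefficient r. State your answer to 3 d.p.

|r| = √0.046 = 0.214
The association is positive, so r = 0.214.

0.214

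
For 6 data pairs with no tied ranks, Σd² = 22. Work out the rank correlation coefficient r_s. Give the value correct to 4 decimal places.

ρ = 1 − 6Σd² / [n(n²−1)] = 1 − 6×22 / (6×35)
  = 1 − 132/210 = 1 − 0.62857 ≈ 0.3714

0.3714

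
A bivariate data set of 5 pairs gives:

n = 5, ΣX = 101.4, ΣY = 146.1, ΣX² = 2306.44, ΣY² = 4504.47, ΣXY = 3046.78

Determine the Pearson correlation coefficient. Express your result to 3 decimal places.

r = (nΣXY − ΣXΣY) / √[(nΣX² − (ΣX)²)(nΣY² − (ΣY)²)]
Numerator: 5×3046.78 − 101.4×146.1 = 419.36
Denominator: √[(11532.2 − 10281.96)(22522.35 − 21345.21)] = √[1250.24 × 1177.14] = 1213.1395
r = 419.36 / 1213.1395 ≈ 0.346

0.346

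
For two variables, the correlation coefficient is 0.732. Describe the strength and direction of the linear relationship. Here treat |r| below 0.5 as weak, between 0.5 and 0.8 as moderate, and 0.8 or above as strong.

moderate positive

r = 0.732 > 0 so the relationship is positive.
|r| = 0.732, which falls in the moderate range.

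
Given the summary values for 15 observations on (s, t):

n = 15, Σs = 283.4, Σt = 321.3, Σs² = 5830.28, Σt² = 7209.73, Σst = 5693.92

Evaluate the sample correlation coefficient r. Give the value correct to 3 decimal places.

r = (nΣst − ΣsΣt) / √[(nΣs² − (Σs)²)(nΣt² − (Σt)²)]
Numerator: 15×5693.92 − 283.4×321.3 = -5647.62
Denominator: √[(87454.2 − 80315.56)(108145.95 − 103233.69)] = √[7138.64 × 4912.26] = 5921.7274
r = -5647.62 / 5921.7274 ≈ -0.954

-0.954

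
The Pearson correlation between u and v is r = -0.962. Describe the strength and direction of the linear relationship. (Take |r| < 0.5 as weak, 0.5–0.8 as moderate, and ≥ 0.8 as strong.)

strong negative

r = -0.962 < 0 so the relationship is negative.
|r| = 0.962, which falls in the strong range.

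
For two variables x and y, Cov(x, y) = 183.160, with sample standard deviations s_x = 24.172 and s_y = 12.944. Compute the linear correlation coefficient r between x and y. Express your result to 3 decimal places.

r = Cov(x,y) / (s_x · s_y) = 183.160 / (24.172 × 12.944)
  = 183.160 / 312.8824 ≈ 0.585

0.585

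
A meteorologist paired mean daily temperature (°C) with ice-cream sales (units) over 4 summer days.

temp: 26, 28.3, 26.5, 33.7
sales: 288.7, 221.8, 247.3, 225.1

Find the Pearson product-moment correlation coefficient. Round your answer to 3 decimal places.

-0.654

n = 4, Σx = 114.5, Σy = 982.9, Σx² = 3314.83, Σy² = 244370.23, Σxy = 27922.46
nΣxy − ΣxΣy = 111689.84 − 112542.05 = -852.21
nΣx² − (Σx)² = 13259.32 − 13110.25 = 149.07; nΣy² − (Σy)² = 977480.92 − 966092.41 = 11388.51
r = -852.21 / √(149.07 × 11388.51) = -852.21 / 1302.9525 ≈ -0.654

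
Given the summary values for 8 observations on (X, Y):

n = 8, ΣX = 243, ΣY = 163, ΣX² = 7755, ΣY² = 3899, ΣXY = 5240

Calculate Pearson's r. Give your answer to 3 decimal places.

r = (nΣXY − ΣXΣY) / √[(nΣX² − (ΣX)²)(nΣY² − (ΣY)²)]
Numerator: 8×5240 − 243×163 = 2311
Denominator: √[(62040 − 59049)(31192 − 26569)] = √[2991 × 4623] = 3718.5203
r = 2311 / 3718.5203 ≈ 0.621

0.621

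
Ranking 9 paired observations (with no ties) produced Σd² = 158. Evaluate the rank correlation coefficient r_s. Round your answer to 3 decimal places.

ρ = 1 − 6Σd² / [n(n²−1)] = 1 − 6×158 / (9×80)
  = 1 − 948/720 = 1 − 1.3167 ≈ -0.317

-0.317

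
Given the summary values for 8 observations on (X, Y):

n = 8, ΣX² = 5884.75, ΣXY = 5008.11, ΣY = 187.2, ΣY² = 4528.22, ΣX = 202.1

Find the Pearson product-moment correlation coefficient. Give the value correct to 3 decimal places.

0.822

r = (nΣXY − ΣXΣY) / √[(nΣX² − (ΣX)²)(nΣY² − (ΣY)²)]
Numerator: 8×5008.11 − 202.1×187.2 = 2231.76
Denominator: √[(47078 − 40844.41)(36225.76 − 35043.84)] = √[6233.59 × 1181.92] = 2714.3332
r = 2231.76 / 2714.3332 ≈ 0.822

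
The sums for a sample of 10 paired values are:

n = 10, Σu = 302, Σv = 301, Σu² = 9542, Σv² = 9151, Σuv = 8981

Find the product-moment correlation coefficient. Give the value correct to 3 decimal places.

r = (nΣuv − ΣuΣv) / √[(nΣu² − (Σu)²)(nΣv² − (Σv)²)]
Numerator: 10×8981 − 302×301 = -1092
Denominator: √[(95420 − 91204)(91510 − 90601)] = √[4216 × 909] = 1957.6374
r = -1092 / 1957.6374 ≈ -0.558

-0.558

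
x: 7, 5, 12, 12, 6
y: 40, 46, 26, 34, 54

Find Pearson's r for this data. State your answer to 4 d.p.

-0.8700

n = 5, Σx = 42, Σy = 200, Σx² = 398, Σy² = 8464, Σxy = 1554
nΣxy − ΣxΣy = 7770 − 8400 = -630
nΣx² − (Σx)² = 1990 − 1764 = 226; nΣy² − (Σy)² = 42320 − 40000 = 2320
r = -630 / √(226 × 2320) = -630 / 724.0994 ≈ -0.8700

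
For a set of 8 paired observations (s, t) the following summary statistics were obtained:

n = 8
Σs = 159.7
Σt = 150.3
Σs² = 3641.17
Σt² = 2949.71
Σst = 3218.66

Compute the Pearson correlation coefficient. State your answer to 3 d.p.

r = (nΣst − ΣsΣt) / √[(nΣs² − (Σs)²)(nΣt² − (Σt)²)]
Numerator: 8×3218.66 − 159.7×150.3 = 1746.37
Denominator: √[(29129.36 − 25504.09)(23597.68 − 22590.09)] = √[3625.27 × 1007.59] = 1911.2263
r = 1746.37 / 1911.2263 ≈ 0.914

0.914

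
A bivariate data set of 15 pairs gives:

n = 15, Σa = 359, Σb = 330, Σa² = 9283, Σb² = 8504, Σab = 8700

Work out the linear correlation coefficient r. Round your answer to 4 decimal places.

r = (nΣab − ΣaΣb) / √[(nΣa² − (Σa)²)(nΣb² − (Σb)²)]
Numerator: 15×8700 − 359×330 = 12030
Denominator: √[(139245 − 128881)(127560 − 108900)] = √[10364 × 18660] = 13906.5539
r = 12030 / 13906.5539 ≈ 0.8651

0.8651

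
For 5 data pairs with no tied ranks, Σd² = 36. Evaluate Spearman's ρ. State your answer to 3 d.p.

-0.800

ρ = 1 − 6Σd² / [n(n²−1)] = 1 − 6×36 / (5×24)
  = 1 − 216/120 = 1 − 1.8000 ≈ -0.800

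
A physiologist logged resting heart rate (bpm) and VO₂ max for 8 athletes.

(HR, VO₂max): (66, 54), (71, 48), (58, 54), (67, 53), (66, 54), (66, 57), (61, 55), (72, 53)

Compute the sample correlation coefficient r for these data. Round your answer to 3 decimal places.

n = 8, Σx = 527, Σy = 428, Σx² = 34867, Σy² = 22944, Σxy = 28152
nΣxy − ΣxΣy = 225216 − 225556 = -340
nΣx² − (Σx)² = 278936 − 277729 = 1207; nΣy² − (Σy)² = 183552 − 183184 = 368
r = -340 / √(1207 × 368) = -340 / 666.4653 ≈ -0.510

-0.510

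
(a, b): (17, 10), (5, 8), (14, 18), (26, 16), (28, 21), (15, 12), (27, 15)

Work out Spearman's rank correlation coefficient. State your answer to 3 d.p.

Rank a: 4, 1, 2, 5, 7, 3, 6
Rank b: 2, 1, 6, 5, 7, 3, 4
d = rank(a) − rank(b): 2, 0, -4, 0, 0, 0, 2; Σd² = 24
ρ = 1 − 6Σd² / [n(n²−1)] = 1 − 6×24 / (7×48) = 1 − 144/336 ≈ 0.571

0.571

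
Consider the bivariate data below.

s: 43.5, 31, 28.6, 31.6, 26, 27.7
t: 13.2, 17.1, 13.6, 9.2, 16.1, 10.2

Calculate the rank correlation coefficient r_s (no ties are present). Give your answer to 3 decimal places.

Rank s: 6, 4, 3, 5, 1, 2
Rank t: 3, 6, 4, 1, 5, 2
d = rank(s) − rank(t): 3, -2, -1, 4, -4, 0; Σd² = 46
ρ = 1 − 6Σd² / [n(n²−1)] = 1 − 6×46 / (6×35) = 1 − 276/210 ≈ -0.314

-0.314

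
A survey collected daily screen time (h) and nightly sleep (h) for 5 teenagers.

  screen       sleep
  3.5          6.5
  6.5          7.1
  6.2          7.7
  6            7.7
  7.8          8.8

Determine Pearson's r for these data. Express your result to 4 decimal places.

n = 5, Σx = 30, Σy = 37.8, Σx² = 189.78, Σy² = 288.68, Σxy = 231.48
nΣxy − ΣxΣy = 1157.4 − 1134 = 23.4
nΣx² − (Σx)² = 948.9 − 900 = 48.9; nΣy² − (Σy)² = 1443.4 − 1428.84 = 14.56
r = 23.4 / √(48.9 × 14.56) = 23.4 / 26.6830 ≈ 0.8770

0.8770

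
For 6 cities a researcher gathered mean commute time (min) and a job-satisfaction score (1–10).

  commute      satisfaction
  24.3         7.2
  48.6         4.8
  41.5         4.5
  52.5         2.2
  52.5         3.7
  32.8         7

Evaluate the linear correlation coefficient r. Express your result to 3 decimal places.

-0.914

n = 6, Σx = 252.2, Σy = 29.4, Σx² = 11263.04, Σy² = 162.66, Σxy = 1134.34
nΣxy − ΣxΣy = 6806.04 − 7414.68 = -608.64
nΣx² − (Σx)² = 67578.24 − 63604.84 = 3973.4; nΣy² − (Σy)² = 975.96 − 864.36 = 111.6
r = -608.64 / √(3973.4 × 111.6) = -608.64 / 665.9065 ≈ -0.914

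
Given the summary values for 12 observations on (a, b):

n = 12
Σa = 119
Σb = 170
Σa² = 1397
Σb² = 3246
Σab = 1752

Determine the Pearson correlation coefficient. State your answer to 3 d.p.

0.155

r = (nΣab − ΣaΣb) / √[(nΣa² − (Σa)²)(nΣb² − (Σb)²)]
Numerator: 12×1752 − 119×170 = 794
Denominator: √[(16764 − 14161)(38952 − 28900)] = √[2603 × 10052] = 5115.2083
r = 794 / 5115.2083 ≈ 0.155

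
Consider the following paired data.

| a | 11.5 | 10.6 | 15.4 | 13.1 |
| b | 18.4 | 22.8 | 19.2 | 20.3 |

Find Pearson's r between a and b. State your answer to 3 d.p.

n = 4, Σa = 50.6, Σb = 80.7, Σa² = 653.38, Σb² = 1639.13, Σab = 1014.89
nΣab − ΣaΣb = 4059.56 − 4083.42 = -23.86
nΣa² − (Σa)² = 2613.52 − 2560.36 = 53.16; nΣb² − (Σb)² = 6556.52 − 6512.49 = 44.03
r = -23.86 / √(53.16 × 44.03) = -23.86 / 48.3801 ≈ -0.493

-0.493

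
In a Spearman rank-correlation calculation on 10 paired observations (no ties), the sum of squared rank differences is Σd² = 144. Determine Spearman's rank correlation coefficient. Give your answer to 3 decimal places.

0.127

ρ = 1 − 6Σd² / [n(n²−1)] = 1 − 6×144 / (10×99)
  = 1 − 864/990 = 1 − 0.8727 ≈ 0.127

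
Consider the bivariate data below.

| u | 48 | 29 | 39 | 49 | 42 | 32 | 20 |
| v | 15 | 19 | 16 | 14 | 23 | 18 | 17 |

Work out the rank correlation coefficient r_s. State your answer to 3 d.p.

Rank u: 6, 2, 4, 7, 5, 3, 1
Rank v: 2, 6, 3, 1, 7, 5, 4
d = rank(u) − rank(v): 4, -4, 1, 6, -2, -2, -3; Σd² = 86
ρ = 1 − 6Σd² / [n(n²−1)] = 1 − 6×86 / (7×48) = 1 − 516/336 ≈ -0.536

-0.536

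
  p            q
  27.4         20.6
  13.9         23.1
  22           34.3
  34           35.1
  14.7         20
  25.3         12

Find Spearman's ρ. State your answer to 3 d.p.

0.257

Rank p: 5, 1, 3, 6, 2, 4
Rank q: 3, 4, 5, 6, 2, 1
d = rank(p) − rank(q): 2, -3, -2, 0, 0, 3; Σd² = 26
ρ = 1 − 6Σd² / [n(n²−1)] = 1 − 6×26 / (6×35) = 1 − 156/210 ≈ 0.257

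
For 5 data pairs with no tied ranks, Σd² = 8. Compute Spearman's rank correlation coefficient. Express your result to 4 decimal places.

ρ = 1 − 6Σd² / [n(n²−1)] = 1 − 6×8 / (5×24)
  = 1 − 48/120 = 1 − 0.40000 ≈ 0.6000

0.6000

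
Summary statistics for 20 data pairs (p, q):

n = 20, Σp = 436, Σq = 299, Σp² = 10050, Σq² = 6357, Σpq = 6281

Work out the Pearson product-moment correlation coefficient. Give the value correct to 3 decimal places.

r = (nΣpq − ΣpΣq) / √[(nΣp² − (Σp)²)(nΣq² − (Σq)²)]
Numerator: 20×6281 − 436×299 = -4744
Denominator: √[(201000 − 190096)(127140 − 89401)] = √[10904 × 37739] = 20285.6120
r = -4744 / 20285.6120 ≈ -0.234

-0.234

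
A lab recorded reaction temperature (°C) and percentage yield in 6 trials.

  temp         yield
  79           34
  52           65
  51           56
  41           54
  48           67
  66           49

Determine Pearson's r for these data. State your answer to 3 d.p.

-0.805

n = 6, Σx = 337, Σy = 325, Σx² = 19887, Σy² = 18323, Σxy = 17586
nΣxy − ΣxΣy = 105516 − 109525 = -4009
nΣx² − (Σx)² = 119322 − 113569 = 5753; nΣy² − (Σy)² = 109938 − 105625 = 4313
r = -4009 / √(5753 × 4313) = -4009 / 4981.2337 ≈ -0.805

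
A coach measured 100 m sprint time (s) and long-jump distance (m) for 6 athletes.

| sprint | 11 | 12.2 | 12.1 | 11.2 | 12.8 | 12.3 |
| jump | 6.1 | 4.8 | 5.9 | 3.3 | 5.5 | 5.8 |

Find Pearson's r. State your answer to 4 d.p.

n = 6, Σx = 71.6, Σy = 31.4, Σx² = 856.82, Σy² = 169.84, Σxy = 375.75
nΣxy − ΣxΣy = 2254.5 − 2248.24 = 6.26
nΣx² − (Σx)² = 5140.92 − 5126.56 = 14.36; nΣy² − (Σy)² = 1019.04 − 985.96 = 33.08
r = 6.26 / √(14.36 × 33.08) = 6.26 / 21.7952 ≈ 0.2872

0.2872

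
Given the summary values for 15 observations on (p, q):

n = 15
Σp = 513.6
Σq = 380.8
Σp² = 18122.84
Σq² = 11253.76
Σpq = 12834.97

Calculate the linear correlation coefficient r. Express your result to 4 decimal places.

r = (nΣpq − ΣpΣq) / √[(nΣp² − (Σp)²)(nΣq² − (Σq)²)]
Numerator: 15×12834.97 − 513.6×380.8 = -3054.33
Denominator: √[(271842.6 − 263784.96)(168806.4 − 145008.64)] = √[8057.64 × 23797.76] = 13847.5190
r = -3054.33 / 13847.5190 ≈ -0.2206

-0.2206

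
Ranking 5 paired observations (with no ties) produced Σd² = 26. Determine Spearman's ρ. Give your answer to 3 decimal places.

-0.300

ρ = 1 − 6Σd² / [n(n²−1)] = 1 − 6×26 / (5×24)
  = 1 − 156/120 = 1 − 1.3000 ≈ -0.300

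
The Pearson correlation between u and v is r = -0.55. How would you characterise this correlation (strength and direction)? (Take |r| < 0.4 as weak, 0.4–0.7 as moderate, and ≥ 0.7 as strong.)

r = -0.55 < 0 so the relationship is negative.
|r| = 0.55, which falls in the moderate range.

moderate negative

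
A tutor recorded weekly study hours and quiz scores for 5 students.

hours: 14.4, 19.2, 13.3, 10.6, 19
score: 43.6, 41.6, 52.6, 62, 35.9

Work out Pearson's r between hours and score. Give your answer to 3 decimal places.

n = 5, Σx = 76.5, Σy = 235.7, Σx² = 1226.25, Σy² = 11531.09, Σxy = 3465.44
nΣxy − ΣxΣy = 17327.2 − 18031.05 = -703.85
nΣx² − (Σx)² = 6131.25 − 5852.25 = 279; nΣy² − (Σy)² = 57655.45 − 55554.49 = 2100.96
r = -703.85 / √(279 × 2100.96) = -703.85 / 765.6160 ≈ -0.919

-0.919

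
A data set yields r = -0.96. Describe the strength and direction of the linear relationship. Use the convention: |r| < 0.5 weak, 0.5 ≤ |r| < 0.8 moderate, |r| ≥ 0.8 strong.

r = -0.96 < 0 so the relationship is negative.
|r| = 0.96, which falls in the strong range.

strong negative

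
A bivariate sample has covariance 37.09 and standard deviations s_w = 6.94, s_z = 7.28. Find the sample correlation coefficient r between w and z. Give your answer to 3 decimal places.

r = Cov(w,z) / (s_w · s_z) = 37.09 / (6.94 × 7.28)
  = 37.09 / 50.5232 ≈ 0.734

0.734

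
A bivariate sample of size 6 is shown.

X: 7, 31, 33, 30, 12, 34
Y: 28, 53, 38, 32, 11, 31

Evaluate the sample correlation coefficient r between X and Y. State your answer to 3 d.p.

0.632

n = 6, ΣX = 147, ΣY = 193, ΣX² = 4299, ΣY² = 7143, ΣXY = 5239
nΣXY − ΣXΣY = 31434 − 28371 = 3063
nΣX² − (ΣX)² = 25794 − 21609 = 4185; nΣY² − (ΣY)² = 42858 − 37249 = 5609
r = 3063 / √(4185 × 5609) = 3063 / 4844.9628 ≈ 0.632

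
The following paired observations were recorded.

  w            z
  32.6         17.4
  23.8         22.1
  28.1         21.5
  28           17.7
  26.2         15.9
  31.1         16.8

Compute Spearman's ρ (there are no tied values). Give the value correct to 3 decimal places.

Rank w: 6, 1, 4, 3, 2, 5
Rank z: 3, 6, 5, 4, 1, 2
d = rank(w) − rank(z): 3, -5, -1, -1, 1, 3; Σd² = 46
ρ = 1 − 6Σd² / [n(n²−1)] = 1 − 6×46 / (6×35) = 1 − 276/210 ≈ -0.314

-0.314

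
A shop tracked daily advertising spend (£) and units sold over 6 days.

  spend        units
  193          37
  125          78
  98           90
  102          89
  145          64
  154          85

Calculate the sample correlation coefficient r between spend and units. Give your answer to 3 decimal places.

n = 6, Σx = 817, Σy = 443, Σx² = 117623, Σy² = 34795, Σxy = 57159
nΣxy − ΣxΣy = 342954 − 361931 = -18977
nΣx² − (Σx)² = 705738 − 667489 = 38249; nΣy² − (Σy)² = 208770 − 196249 = 12521
r = -18977 / √(38249 × 12521) = -18977 / 21884.1433 ≈ -0.867

-0.867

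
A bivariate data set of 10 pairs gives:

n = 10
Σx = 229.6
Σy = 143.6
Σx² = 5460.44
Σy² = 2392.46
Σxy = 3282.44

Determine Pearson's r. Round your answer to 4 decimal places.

r = (nΣxy − ΣxΣy) / √[(nΣx² − (Σx)²)(nΣy² − (Σy)²)]
Numerator: 10×3282.44 − 229.6×143.6 = -146.16
Denominator: √[(54604.4 − 52716.16)(23924.6 − 20620.96)] = √[1888.24 × 3303.64] = 2497.6119
r = -146.16 / 2497.6119 ≈ -0.0585

-0.0585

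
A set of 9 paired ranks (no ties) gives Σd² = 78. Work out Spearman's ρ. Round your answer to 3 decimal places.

0.350

ρ = 1 − 6Σd² / [n(n²−1)] = 1 − 6×78 / (9×80)
  = 1 − 468/720 = 1 − 0.6500 ≈ 0.350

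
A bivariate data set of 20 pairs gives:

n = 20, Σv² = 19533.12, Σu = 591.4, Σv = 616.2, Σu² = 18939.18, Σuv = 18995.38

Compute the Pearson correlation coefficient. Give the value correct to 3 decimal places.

0.868

r = (nΣuv − ΣuΣv) / √[(nΣu² − (Σu)²)(nΣv² − (Σv)²)]
Numerator: 20×18995.38 − 591.4×616.2 = 15486.92
Denominator: √[(378783.6 − 349753.96)(390662.4 − 379702.44)] = √[29029.64 × 10959.96] = 17837.1436
r = 15486.92 / 17837.1436 ≈ 0.868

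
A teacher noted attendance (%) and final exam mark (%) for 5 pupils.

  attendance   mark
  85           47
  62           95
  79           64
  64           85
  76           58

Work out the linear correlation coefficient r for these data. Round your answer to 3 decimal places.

n = 5, Σx = 366, Σy = 349, Σx² = 27182, Σy² = 25919, Σxy = 24789
nΣxy − ΣxΣy = 123945 − 127734 = -3789
nΣx² − (Σx)² = 135910 − 133956 = 1954; nΣy² − (Σy)² = 129595 − 121801 = 7794
r = -3789 / √(1954 × 7794) = -3789 / 3902.4961 ≈ -0.971

-0.971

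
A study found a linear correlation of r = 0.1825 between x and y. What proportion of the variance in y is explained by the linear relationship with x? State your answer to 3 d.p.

r² = (0.1825)² = 0.033

0.033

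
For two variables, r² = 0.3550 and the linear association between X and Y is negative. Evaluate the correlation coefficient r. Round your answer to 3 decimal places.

-0.596

|r| = √0.3550 = 0.596
The association is negative, so r = −0.596.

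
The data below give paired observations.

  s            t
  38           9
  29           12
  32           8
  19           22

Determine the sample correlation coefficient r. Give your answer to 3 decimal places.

-0.922

n = 4, Σs = 118, Σt = 51, Σs² = 3670, Σt² = 773, Σst = 1364
nΣst − ΣsΣt = 5456 − 6018 = -562
nΣs² − (Σs)² = 14680 − 13924 = 756; nΣt² − (Σt)² = 3092 − 2601 = 491
r = -562 / √(756 × 491) = -562 / 609.2586 ≈ -0.922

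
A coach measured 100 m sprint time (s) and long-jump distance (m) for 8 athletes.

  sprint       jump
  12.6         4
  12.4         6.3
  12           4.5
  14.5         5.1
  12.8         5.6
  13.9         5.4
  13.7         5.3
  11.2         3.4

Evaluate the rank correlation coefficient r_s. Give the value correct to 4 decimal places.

Rank sprint: 4, 3, 2, 8, 5, 7, 6, 1
Rank jump: 2, 8, 3, 4, 7, 6, 5, 1
d = rank(sprint) − rank(jump): 2, -5, -1, 4, -2, 1, 1, 0; Σd² = 52
ρ = 1 − 6Σd² / [n(n²−1)] = 1 − 6×52 / (8×63) = 1 − 312/504 ≈ 0.3810

0.3810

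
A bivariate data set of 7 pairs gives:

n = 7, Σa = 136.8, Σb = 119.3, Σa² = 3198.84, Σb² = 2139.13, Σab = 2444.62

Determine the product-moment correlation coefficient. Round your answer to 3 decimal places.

r = (nΣab − ΣaΣb) / √[(nΣa² − (Σa)²)(nΣb² − (Σb)²)]
Numerator: 7×2444.62 − 136.8×119.3 = 792.1
Denominator: √[(22391.88 − 18714.24)(14973.91 − 14232.49)] = √[3677.64 × 741.42] = 1651.2649
r = 792.1 / 1651.2649 ≈ 0.480

0.480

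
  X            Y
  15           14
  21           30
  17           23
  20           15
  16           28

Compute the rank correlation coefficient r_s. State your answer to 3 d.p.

0.600

Rank X: 1, 5, 3, 4, 2
Rank Y: 1, 5, 3, 2, 4
d = rank(X) − rank(Y): 0, 0, 0, 2, -2; Σd² = 8
ρ = 1 − 6Σd² / [n(n²−1)] = 1 − 6×8 / (5×24) = 1 − 48/120 ≈ 0.600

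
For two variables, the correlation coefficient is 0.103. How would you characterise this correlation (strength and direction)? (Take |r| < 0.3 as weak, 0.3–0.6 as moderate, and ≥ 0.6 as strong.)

weak positive

r = 0.103 > 0 so the relationship is positive.
|r| = 0.103, which falls in the weak range.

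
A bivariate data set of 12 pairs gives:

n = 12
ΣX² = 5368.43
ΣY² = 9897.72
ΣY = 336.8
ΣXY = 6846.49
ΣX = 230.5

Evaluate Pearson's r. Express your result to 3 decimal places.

r = (nΣXY − ΣXΣY) / √[(nΣX² − (ΣX)²)(nΣY² − (ΣY)²)]
Numerator: 12×6846.49 − 230.5×336.8 = 4525.48
Denominator: √[(64421.16 − 53130.25)(118772.64 − 113434.24)] = √[11290.91 × 5338.4] = 7763.7229
r = 4525.48 / 7763.7229 ≈ 0.583

0.583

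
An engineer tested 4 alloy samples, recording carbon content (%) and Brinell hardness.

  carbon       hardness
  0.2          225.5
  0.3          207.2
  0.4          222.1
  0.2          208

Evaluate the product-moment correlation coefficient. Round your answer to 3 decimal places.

n = 4, Σx = 1.1, Σy = 862.8, Σx² = 0.33, Σy² = 186374.5, Σxy = 237.7
nΣxy − ΣxΣy = 950.8 − 949.08 = 1.72
nΣx² − (Σx)² = 1.32 − 1.21 = 0.11; nΣy² − (Σy)² = 745498 − 744423.84 = 1074.16
r = 1.72 / √(0.11 × 1074.16) = 1.72 / 10.8700 ≈ 0.158

0.158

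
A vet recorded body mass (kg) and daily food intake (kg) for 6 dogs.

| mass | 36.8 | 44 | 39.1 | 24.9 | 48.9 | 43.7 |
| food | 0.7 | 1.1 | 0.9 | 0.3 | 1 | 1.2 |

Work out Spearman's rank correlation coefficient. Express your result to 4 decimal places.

Rank mass: 2, 5, 3, 1, 6, 4
Rank food: 2, 5, 3, 1, 4, 6
d = rank(mass) − rank(food): 0, 0, 0, 0, 2, -2; Σd² = 8
ρ = 1 − 6Σd² / [n(n²−1)] = 1 − 6×8 / (6×35) = 1 − 48/210 ≈ 0.7714

0.7714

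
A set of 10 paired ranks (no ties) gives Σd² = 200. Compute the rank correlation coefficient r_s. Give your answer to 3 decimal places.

-0.212

ρ = 1 − 6Σd² / [n(n²−1)] = 1 − 6×200 / (10×99)
  = 1 − 1200/990 = 1 − 1.2121 ≈ -0.212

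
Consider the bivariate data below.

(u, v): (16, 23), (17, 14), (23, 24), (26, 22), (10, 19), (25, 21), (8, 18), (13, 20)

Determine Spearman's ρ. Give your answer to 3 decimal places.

0.524

Rank u: 4, 5, 6, 8, 2, 7, 1, 3
Rank v: 7, 1, 8, 6, 3, 5, 2, 4
d = rank(u) − rank(v): -3, 4, -2, 2, -1, 2, -1, -1; Σd² = 40
ρ = 1 − 6Σd² / [n(n²−1)] = 1 − 6×40 / (8×63) = 1 − 240/504 ≈ 0.524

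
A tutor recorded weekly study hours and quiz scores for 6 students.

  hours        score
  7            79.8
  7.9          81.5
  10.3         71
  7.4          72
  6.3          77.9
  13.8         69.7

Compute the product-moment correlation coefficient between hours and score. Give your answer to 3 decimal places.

-0.708

n = 6, Σx = 52.7, Σy = 451.9, Σx² = 502.39, Σy² = 34161.79, Σxy = 3919.18
nΣxy − ΣxΣy = 23515.08 − 23815.13 = -300.05
nΣx² − (Σx)² = 3014.34 − 2777.29 = 237.05; nΣy² − (Σy)² = 204970.74 − 204213.61 = 757.13
r = -300.05 / √(237.05 × 757.13) = -300.05 / 423.6480 ≈ -0.708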